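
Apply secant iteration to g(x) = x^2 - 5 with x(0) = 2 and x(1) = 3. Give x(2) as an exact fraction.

g(2) = -1, g(3) = 4. x(2) = 3 - 4·(3 - 2)/(4 - (-1)) = 11/5.

11/5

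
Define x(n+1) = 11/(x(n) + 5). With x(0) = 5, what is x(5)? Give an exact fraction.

x(1) = 11/(5 + 5) = 11/10.
x(2) = 11/(11/10 + 5) = 110/61.
x(3) = 11/(110/61 + 5) = 671/415.
x(4) = 11/(671/415 + 5) = 4565/2746.
x(5) = 11/(4565/2746 + 5) = 30206/18295.

30206/18295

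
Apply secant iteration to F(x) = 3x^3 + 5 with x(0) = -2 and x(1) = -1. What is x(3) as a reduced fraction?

F(-2) = -19, F(-1) = 2. x(2) = (-1) - 2·((-1) - (-2))/(2 - (-19)) = -23/21.
F(-1) = 2, F(-23/21) = 3268/3087. x(3) = (-23/21) - (3268/3087)·((-23/21) - (-1))/((3268/3087) - 2) = -1747/1453.

-1747/1453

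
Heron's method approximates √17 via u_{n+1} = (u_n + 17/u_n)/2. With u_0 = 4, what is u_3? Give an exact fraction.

u_1 = (4 + 17/4)/2 = 33/8.
u_2 = (33/8 + 17/(33/8))/2 = 2177/528.
u_3 = (2177/528 + 17/(2177/528))/2 = 9478657/2298912.

9478657/2298912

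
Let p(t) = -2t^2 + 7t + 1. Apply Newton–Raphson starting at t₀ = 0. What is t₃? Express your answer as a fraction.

p'(t) = -4t + 7.
p(0) = 1, p'(0) = 7, so t₁ = 0 - 1/7 = -1/7.
p(-1/7) = -2/49, p'(-1/7) = 53/7, so t₂ = (-1/7) - (-2/49)/(53/7) = -51/371.
p(-51/371) = -8/137641, p'(-51/371) = 2801/371, so t₃ = (-51/371) - (-8/137641)/(2801/371) = -142843/1039171.

-142843/1039171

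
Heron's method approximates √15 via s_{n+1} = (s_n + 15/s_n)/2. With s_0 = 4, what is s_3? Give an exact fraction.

7380481/1905632

s_1 = (4 + 15/4)/2 = 31/8.
s_2 = (31/8 + 15/(31/8))/2 = 1921/496.
s_3 = (1921/496 + 15/(1921/496))/2 = 7380481/1905632.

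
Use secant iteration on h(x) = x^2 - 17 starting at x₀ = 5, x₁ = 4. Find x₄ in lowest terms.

11153/2705

h(5) = 8, h(4) = -1. x₂ = 4 - (-1)·(4 - 5)/((-1) - 8) = 37/9.
h(4) = -1, h(37/9) = -8/81. x₃ = (37/9) - (-8/81)·((37/9) - 4)/((-8/81) - (-1)) = 301/73.
h(37/9) = -8/81, h(301/73) = 8/5329. x₄ = (301/73) - (8/5329)·((301/73) - (37/9))/((8/5329) - (-8/81)) = 11153/2705.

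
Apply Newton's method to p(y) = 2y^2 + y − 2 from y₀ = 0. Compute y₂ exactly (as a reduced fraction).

10/9

p'(y) = 4y + 1.
p(0) = −2, p'(0) = 1, so y₁ = 0 − (−2)/1 = 2.
p(2) = 8, p'(2) = 9, so y₂ = 2 − 8/9 = 10/9.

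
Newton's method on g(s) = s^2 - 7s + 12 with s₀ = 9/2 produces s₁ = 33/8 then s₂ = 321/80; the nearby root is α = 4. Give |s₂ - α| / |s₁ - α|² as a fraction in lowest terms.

s₁ - α = 33/8 - 4 = 1/8, so |s₁ - α| = 1/8.
s₂ - α = 321/80 - 4 = 1/80, so |s₂ - α| = 1/80.
|s₁ - α|² = 1/64.
Ratio = (1/80) / (1/64) = 4/5.

4/5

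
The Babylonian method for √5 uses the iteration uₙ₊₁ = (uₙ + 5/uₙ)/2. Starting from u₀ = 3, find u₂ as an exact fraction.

u₁ = (3 + 5/3)/2 = 7/3.
u₂ = (7/3 + 5/(7/3))/2 = 47/21.

47/21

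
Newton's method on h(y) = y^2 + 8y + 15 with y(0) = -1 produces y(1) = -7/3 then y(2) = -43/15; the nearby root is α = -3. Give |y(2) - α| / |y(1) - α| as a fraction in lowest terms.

1/5

y(1) - α = -7/3 - (-3) = -7/3 + 3 = 2/3, so |y(1) - α| = 2/3.
y(2) - α = -43/15 - (-3) = -43/15 + 3 = 2/15, so |y(2) - α| = 2/15.
Ratio = (2/15) / (2/3) = 1/5.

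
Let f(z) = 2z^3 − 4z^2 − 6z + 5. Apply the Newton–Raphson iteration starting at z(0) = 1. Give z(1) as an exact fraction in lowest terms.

5/8

f'(z) = 6z^2 − 8z − 6.
f(1) = −3, f'(1) = −8, so z(1) = 1 − (−3)/(−8) = 5/8.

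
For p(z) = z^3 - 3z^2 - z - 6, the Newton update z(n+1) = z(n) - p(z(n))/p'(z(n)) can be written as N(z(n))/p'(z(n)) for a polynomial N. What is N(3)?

p'(z) = 3z^2 - 6z - 1.
N(z) = z·p'(z) - p(z) = z·(3z^2 - 6z - 1) - (z^3 - 3z^2 - z - 6) = 2z^3 - 3z^2 + 6.
N(3) = 33.

33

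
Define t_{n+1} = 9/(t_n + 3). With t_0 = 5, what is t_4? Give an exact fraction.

t_1 = 9/(5 + 3) = 9/8.
t_2 = 9/(9/8 + 3) = 24/11.
t_3 = 9/(24/11 + 3) = 33/19.
t_4 = 9/(33/19 + 3) = 19/10.

19/10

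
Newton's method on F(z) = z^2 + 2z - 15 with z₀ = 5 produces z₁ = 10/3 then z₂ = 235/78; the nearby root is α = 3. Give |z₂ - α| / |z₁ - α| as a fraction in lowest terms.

z₁ - α = 10/3 - 3 = 1/3, so |z₁ - α| = 1/3.
z₂ - α = 235/78 - 3 = 1/78, so |z₂ - α| = 1/78.
Ratio = (1/78) / (1/3) = 1/26.

1/26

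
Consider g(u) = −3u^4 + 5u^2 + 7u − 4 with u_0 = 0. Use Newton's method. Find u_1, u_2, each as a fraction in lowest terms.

u_1 = 4/7, u_2 = 11220/25151

g'(u) = −12u^3 + 10u + 7.
g(0) = −4, g'(0) = 7, so u_1 = 0 − (−4)/7 = 4/7.
g(4/7) = 3152/2401, g'(4/7) = 3593/343, so u_2 = (4/7) − (3152/2401)/(3593/343) = 11220/25151.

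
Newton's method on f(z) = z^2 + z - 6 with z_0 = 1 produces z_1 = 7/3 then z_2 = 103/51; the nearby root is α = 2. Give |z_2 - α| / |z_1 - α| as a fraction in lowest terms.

1/17

z_1 - α = 7/3 - 2 = 1/3, so |z_1 - α| = 1/3.
z_2 - α = 103/51 - 2 = 1/51, so |z_2 - α| = 1/51.
Ratio = (1/51) / (1/3) = 1/17.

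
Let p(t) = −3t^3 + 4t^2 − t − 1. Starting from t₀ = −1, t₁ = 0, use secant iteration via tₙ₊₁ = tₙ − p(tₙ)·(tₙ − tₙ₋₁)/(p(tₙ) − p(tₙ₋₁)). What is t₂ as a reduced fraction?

−1/8

p(−1) = 7, p(0) = −1. t₂ = 0 − (−1)·(0 − (−1))/((−1) − 7) = −1/8.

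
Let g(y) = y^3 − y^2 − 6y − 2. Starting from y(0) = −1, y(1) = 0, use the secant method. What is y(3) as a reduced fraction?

−8/21

g(−1) = 2, g(0) = −2. y(2) = 0 − (−2)·(0 − (−1))/((−2) − 2) = −1/2.
g(0) = −2, g(−1/2) = 5/8. y(3) = (−1/2) − (5/8)·((−1/2) − 0)/((5/8) − (−2)) = −8/21.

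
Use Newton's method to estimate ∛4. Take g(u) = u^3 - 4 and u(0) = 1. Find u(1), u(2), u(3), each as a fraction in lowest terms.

g'(u) = 3u^2.
g(1) = -3, g'(1) = 3, so u(1) = 1 - (-3)/3 = 2.
g(2) = 4, g'(2) = 12, so u(2) = 2 - 4/12 = 5/3.
g(5/3) = 17/27, g'(5/3) = 25/3, so u(3) = (5/3) - (17/27)/(25/3) = 358/225.

u(1) = 2, u(2) = 5/3, u(3) = 358/225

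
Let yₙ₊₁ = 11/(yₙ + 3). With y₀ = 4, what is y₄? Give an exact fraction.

y₁ = 11/(4 + 3) = 11/7.
y₂ = 11/(11/7 + 3) = 77/32.
y₃ = 11/(77/32 + 3) = 352/173.
y₄ = 11/(352/173 + 3) = 1903/871.

1903/871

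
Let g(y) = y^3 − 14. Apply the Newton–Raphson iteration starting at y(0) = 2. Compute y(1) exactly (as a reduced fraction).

5/2

g'(y) = 3y^2.
g(2) = −6, g'(2) = 12, so y(1) = 2 − (−6)/12 = 5/2.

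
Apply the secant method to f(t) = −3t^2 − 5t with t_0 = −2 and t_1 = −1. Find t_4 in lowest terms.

−81/49

f(−2) = −2, f(−1) = 2. t_2 = (−1) − 2·((−1) − (−2))/(2 − (−2)) = −3/2.
f(−1) = 2, f(−3/2) = 3/4. t_3 = (−3/2) − (3/4)·((−3/2) − (−1))/((3/4) − 2) = −9/5.
f(−3/2) = 3/4, f(−9/5) = −18/25. t_4 = (−9/5) − (−18/25)·((−9/5) − (−3/2))/((−18/25) − (3/4)) = −81/49.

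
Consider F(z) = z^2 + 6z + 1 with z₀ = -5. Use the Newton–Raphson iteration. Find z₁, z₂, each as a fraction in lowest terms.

F'(z) = 2z + 6.
F(-5) = -4, F'(-5) = -4, so z₁ = (-5) - (-4)/(-4) = -6.
F(-6) = 1, F'(-6) = -6, so z₂ = (-6) - 1/(-6) = -35/6.

z₁ = -6, z₂ = -35/6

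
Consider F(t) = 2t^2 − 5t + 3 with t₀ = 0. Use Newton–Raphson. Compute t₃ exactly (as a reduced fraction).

F'(t) = 4t − 5.
F(0) = 3, F'(0) = −5, so t₁ = 0 − 3/(−5) = 3/5.
F(3/5) = 18/25, F'(3/5) = −13/5, so t₂ = (3/5) − (18/25)/(−13/5) = 57/65.
F(57/65) = 648/4225, F'(57/65) = −97/65, so t₃ = (57/65) − (648/4225)/(−97/65) = 6177/6305.

6177/6305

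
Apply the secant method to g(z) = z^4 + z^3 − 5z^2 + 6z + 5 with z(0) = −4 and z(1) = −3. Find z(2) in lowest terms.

g(−4) = 93, g(−3) = −4. z(2) = (−3) − (−4)·((−3) − (−4))/((−4) − 93) = −295/97.

−295/97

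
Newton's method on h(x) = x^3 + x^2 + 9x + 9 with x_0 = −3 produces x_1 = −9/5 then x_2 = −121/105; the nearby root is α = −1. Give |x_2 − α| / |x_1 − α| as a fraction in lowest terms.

4/21

x_1 − α = −9/5 − (−1) = −9/5 + 1 = −4/5, so |x_1 − α| = 4/5.
x_2 − α = −121/105 − (−1) = −121/105 + 1 = −16/105, so |x_2 − α| = 16/105.
Ratio = (16/105) / (4/5) = 4/21.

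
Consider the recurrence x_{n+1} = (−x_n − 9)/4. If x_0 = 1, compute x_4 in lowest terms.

−229/128

x_1 = (−1 − 9)/4 = −5/2.
x_2 = (−(−5/2) − 9)/4 = −13/8.
x_3 = (−(−13/8) − 9)/4 = −59/32.
x_4 = (−(−59/32) − 9)/4 = −229/128.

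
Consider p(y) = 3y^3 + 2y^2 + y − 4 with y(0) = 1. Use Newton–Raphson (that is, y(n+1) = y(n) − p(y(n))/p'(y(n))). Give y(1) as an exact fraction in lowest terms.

6/7

p'(y) = 9y^2 + 4y + 1.
p(1) = 2, p'(1) = 14, so y(1) = 1 − 2/14 = 6/7.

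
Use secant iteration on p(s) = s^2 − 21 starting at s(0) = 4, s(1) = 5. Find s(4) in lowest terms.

4051/884

p(4) = −5, p(5) = 4. s(2) = 5 − 4·(5 − 4)/(4 − (−5)) = 41/9.
p(5) = 4, p(41/9) = −20/81. s(3) = (41/9) − (−20/81)·((41/9) − 5)/((−20/81) − 4) = 197/43.
p(41/9) = −20/81, p(197/43) = −20/1849. s(4) = (197/43) − (−20/1849)·((197/43) − (41/9))/((−20/1849) − (−20/81)) = 4051/884.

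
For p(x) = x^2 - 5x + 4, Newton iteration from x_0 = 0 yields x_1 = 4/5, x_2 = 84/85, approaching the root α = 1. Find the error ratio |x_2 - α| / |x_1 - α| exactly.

x_1 - α = 4/5 - 1 = -1/5, so |x_1 - α| = 1/5.
x_2 - α = 84/85 - 1 = -1/85, so |x_2 - α| = 1/85.
Ratio = (1/85) / (1/5) = 1/17.

1/17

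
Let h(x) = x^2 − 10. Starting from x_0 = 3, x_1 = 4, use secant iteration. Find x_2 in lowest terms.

22/7

h(3) = −1, h(4) = 6. x_2 = 4 − 6·(4 − 3)/(6 − (−1)) = 22/7.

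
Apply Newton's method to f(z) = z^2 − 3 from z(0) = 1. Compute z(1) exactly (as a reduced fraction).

f'(z) = 2z.
f(1) = −2, f'(1) = 2, so z(1) = 1 − (−2)/2 = 2.

2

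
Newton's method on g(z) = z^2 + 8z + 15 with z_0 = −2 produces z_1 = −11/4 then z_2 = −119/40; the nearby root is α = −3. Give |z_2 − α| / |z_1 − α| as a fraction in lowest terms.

1/10

z_1 − α = −11/4 − (−3) = −11/4 + 3 = 1/4, so |z_1 − α| = 1/4.
z_2 − α = −119/40 − (−3) = −119/40 + 3 = 1/40, so |z_2 − α| = 1/40.
Ratio = (1/40) / (1/4) = 1/10.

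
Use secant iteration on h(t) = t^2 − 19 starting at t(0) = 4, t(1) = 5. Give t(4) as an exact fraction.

1591/365

h(4) = −3, h(5) = 6. t(2) = 5 − 6·(5 − 4)/(6 − (−3)) = 13/3.
h(5) = 6, h(13/3) = −2/9. t(3) = (13/3) − (−2/9)·((13/3) − 5)/((−2/9) − 6) = 61/14.
h(13/3) = −2/9, h(61/14) = −3/196. t(4) = (61/14) − (−3/196)·((61/14) − (13/3))/((−3/196) − (−2/9)) = 1591/365.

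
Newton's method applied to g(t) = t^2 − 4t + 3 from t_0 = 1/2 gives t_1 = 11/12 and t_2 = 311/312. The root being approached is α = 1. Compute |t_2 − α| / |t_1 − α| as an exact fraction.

1/26

t_1 − α = 11/12 − 1 = −1/12, so |t_1 − α| = 1/12.
t_2 − α = 311/312 − 1 = −1/312, so |t_2 − α| = 1/312.
Ratio = (1/312) / (1/12) = 1/26.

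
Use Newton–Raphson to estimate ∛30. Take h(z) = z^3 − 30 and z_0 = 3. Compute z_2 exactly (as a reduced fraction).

h'(z) = 3z^2.
h(3) = −3, h'(3) = 27, so z_1 = 3 − (−3)/27 = 28/9.
h(28/9) = 82/729, h'(28/9) = 784/27, so z_2 = (28/9) − (82/729)/(784/27) = 32887/10584.

32887/10584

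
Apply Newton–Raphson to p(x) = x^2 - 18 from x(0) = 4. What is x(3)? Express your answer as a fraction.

665857/156944

p'(x) = 2x.
p(4) = -2, p'(4) = 8, so x(1) = 4 - (-2)/8 = 17/4.
p(17/4) = 1/16, p'(17/4) = 17/2, so x(2) = (17/4) - (1/16)/(17/2) = 577/136.
p(577/136) = 1/18496, p'(577/136) = 577/68, so x(3) = (577/136) - (1/18496)/(577/68) = 665857/156944.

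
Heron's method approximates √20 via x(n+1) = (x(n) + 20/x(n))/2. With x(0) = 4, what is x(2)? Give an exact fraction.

161/36

x(1) = (4 + 20/4)/2 = 9/2.
x(2) = (9/2 + 20/(9/2))/2 = 161/36.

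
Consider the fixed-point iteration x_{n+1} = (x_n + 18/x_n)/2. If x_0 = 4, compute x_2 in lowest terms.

577/136

x_1 = (4 + 18/4)/2 = 17/4.
x_2 = (17/4 + 18/(17/4))/2 = 577/136.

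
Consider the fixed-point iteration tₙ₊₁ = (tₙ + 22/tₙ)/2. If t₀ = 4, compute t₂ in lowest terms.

t₁ = (4 + 22/4)/2 = 19/4.
t₂ = (19/4 + 22/(19/4))/2 = 713/152.

713/152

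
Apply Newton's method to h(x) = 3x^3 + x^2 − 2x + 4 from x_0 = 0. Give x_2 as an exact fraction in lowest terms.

24/19

h'(x) = 9x^2 + 2x − 2.
h(0) = 4, h'(0) = −2, so x_1 = 0 − 4/(−2) = 2.
h(2) = 28, h'(2) = 38, so x_2 = 2 − 28/38 = 24/19.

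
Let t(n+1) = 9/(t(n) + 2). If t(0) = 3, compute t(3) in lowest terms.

t(1) = 9/(3 + 2) = 9/5.
t(2) = 9/(9/5 + 2) = 45/19.
t(3) = 9/(45/19 + 2) = 171/83.

171/83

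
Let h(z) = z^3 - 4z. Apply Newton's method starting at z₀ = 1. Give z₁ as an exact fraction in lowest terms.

h'(z) = 3z^2 - 4.
h(1) = -3, h'(1) = -1, so z₁ = 1 - (-3)/(-1) = -2.

-2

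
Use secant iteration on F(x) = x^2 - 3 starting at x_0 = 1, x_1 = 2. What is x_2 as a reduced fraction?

5/3

F(1) = -2, F(2) = 1. x_2 = 2 - 1·(2 - 1)/(1 - (-2)) = 5/3.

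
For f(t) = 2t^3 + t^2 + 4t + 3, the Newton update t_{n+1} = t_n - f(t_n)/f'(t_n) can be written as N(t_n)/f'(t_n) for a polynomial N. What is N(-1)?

-6

f'(t) = 6t^2 + 2t + 4.
N(t) = t·f'(t) - f(t) = t·(6t^2 + 2t + 4) - (2t^3 + t^2 + 4t + 3) = 4t^3 + t^2 - 3.
N(-1) = -6.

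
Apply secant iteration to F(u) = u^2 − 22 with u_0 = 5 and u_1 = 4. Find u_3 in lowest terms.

F(5) = 3, F(4) = −6. u_2 = 4 − (−6)·(4 − 5)/((−6) − 3) = 14/3.
F(4) = −6, F(14/3) = −2/9. u_3 = (14/3) − (−2/9)·((14/3) − 4)/((−2/9) − (−6)) = 61/13.

61/13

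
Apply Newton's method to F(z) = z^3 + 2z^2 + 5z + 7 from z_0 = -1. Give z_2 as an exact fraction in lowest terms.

F'(z) = 3z^2 + 4z + 5.
F(-1) = 3, F'(-1) = 4, so z_1 = (-1) - 3/4 = -7/4.
F(-7/4) = -63/64, F'(-7/4) = 115/16, so z_2 = (-7/4) - (-63/64)/(115/16) = -371/230.

-371/230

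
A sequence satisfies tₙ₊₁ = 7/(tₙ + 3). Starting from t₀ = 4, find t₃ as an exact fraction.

28/19

t₁ = 7/(4 + 3) = 1.
t₂ = 7/(1 + 3) = 7/4.
t₃ = 7/(7/4 + 3) = 28/19.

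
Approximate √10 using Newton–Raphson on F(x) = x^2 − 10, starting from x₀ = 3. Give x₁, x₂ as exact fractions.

x₁ = 19/6, x₂ = 721/228

F'(x) = 2x.
F(3) = −1, F'(3) = 6, so x₁ = 3 − (−1)/6 = 19/6.
F(19/6) = 1/36, F'(19/6) = 19/3, so x₂ = (19/6) − (1/36)/(19/3) = 721/228.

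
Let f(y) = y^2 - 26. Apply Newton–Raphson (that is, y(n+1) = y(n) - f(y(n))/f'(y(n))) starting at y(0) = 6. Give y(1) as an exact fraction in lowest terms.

31/6

f'(y) = 2y.
f(6) = 10, f'(6) = 12, so y(1) = 6 - 10/12 = 31/6.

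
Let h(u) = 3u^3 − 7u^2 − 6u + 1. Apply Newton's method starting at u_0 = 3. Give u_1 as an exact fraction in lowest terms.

h'(u) = 9u^2 − 14u − 6.
h(3) = 1, h'(3) = 33, so u_1 = 3 − 1/33 = 98/33.

98/33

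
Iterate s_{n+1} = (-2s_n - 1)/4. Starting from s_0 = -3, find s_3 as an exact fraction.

3/16

s_1 = (-2·(-3) - 1)/4 = 5/4.
s_2 = (-2·(5/4) - 1)/4 = -7/8.
s_3 = (-2·(-7/8) - 1)/4 = 3/16.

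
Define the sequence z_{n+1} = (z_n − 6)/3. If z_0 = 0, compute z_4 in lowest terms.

−80/27

z_1 = (0 − 6)/3 = −2.
z_2 = ((−2) − 6)/3 = −8/3.
z_3 = ((−8/3) − 6)/3 = −26/9.
z_4 = ((−26/9) − 6)/3 = −80/27.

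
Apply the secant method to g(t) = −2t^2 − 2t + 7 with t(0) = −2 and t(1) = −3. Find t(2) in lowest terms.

g(−2) = 3, g(−3) = −5. t(2) = (−3) − (−5)·((−3) − (−2))/((−5) − 3) = −19/8.

−19/8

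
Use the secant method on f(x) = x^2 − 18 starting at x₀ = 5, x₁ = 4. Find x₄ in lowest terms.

11960/2819

f(5) = 7, f(4) = −2. x₂ = 4 − (−2)·(4 − 5)/((−2) − 7) = 38/9.
f(4) = −2, f(38/9) = −14/81. x₃ = (38/9) − (−14/81)·((38/9) − 4)/((−14/81) − (−2)) = 157/37.
f(38/9) = −14/81, f(157/37) = 7/1369. x₄ = (157/37) − (7/1369)·((157/37) − (38/9))/((7/1369) − (−14/81)) = 11960/2819.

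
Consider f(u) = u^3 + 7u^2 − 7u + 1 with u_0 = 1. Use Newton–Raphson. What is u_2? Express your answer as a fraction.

f'(u) = 3u^2 + 14u − 7.
f(1) = 2, f'(1) = 10, so u_1 = 1 − 2/10 = 4/5.
f(4/5) = 49/125, f'(4/5) = 153/25, so u_2 = (4/5) − (49/125)/(153/25) = 563/765.

563/765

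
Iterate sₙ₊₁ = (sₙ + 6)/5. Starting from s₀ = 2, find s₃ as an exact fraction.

188/125

s₁ = (2 + 6)/5 = 8/5.
s₂ = ((8/5) + 6)/5 = 38/25.
s₃ = ((38/25) + 6)/5 = 188/125.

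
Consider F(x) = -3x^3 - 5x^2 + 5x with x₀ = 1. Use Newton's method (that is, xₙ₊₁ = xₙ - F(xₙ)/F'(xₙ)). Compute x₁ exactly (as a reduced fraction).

F'(x) = -9x^2 - 10x + 5.
F(1) = -3, F'(1) = -14, so x₁ = 1 - (-3)/(-14) = 11/14.

11/14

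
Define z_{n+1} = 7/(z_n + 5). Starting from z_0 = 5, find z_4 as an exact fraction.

z_1 = 7/(5 + 5) = 7/10.
z_2 = 7/(7/10 + 5) = 70/57.
z_3 = 7/(70/57 + 5) = 399/355.
z_4 = 7/(399/355 + 5) = 2485/2174.

2485/2174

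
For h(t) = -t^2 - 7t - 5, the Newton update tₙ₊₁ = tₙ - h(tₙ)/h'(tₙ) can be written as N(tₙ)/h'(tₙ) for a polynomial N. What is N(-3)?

-4

h'(t) = -2t - 7.
N(t) = t·h'(t) - h(t) = t·(-2t - 7) - (-t^2 - 7t - 5) = -t^2 + 5.
N(-3) = -4.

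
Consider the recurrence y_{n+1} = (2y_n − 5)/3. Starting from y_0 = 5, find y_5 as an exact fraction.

−895/243

y_1 = (2·5 − 5)/3 = 5/3.
y_2 = (2·(5/3) − 5)/3 = −5/9.
y_3 = (2·(−5/9) − 5)/3 = −55/27.
y_4 = (2·(−55/27) − 5)/3 = −245/81.
y_5 = (2·(−245/81) − 5)/3 = −895/243.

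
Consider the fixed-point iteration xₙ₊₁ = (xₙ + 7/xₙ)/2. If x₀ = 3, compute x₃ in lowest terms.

x₁ = (3 + 7/3)/2 = 8/3.
x₂ = (8/3 + 7/(8/3))/2 = 127/48.
x₃ = (127/48 + 7/(127/48))/2 = 32257/12192.

32257/12192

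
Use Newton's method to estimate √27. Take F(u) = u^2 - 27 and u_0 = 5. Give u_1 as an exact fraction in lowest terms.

F'(u) = 2u.
F(5) = -2, F'(5) = 10, so u_1 = 5 - (-2)/10 = 26/5.

26/5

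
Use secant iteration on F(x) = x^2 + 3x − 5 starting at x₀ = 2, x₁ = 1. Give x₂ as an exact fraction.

7/6

F(2) = 5, F(1) = −1. x₂ = 1 − (−1)·(1 − 2)/((−1) − 5) = 7/6.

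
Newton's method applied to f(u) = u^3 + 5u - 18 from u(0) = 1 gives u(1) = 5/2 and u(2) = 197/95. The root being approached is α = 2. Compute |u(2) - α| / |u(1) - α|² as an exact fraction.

u(1) - α = 5/2 - 2 = 1/2, so |u(1) - α| = 1/2.
u(2) - α = 197/95 - 2 = 7/95, so |u(2) - α| = 7/95.
|u(1) - α|² = 1/4.
Ratio = (7/95) / (1/4) = 28/95.

28/95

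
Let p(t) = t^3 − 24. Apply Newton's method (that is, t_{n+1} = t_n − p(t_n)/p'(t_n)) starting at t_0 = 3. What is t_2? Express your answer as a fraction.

p'(t) = 3t^2.
p(3) = 3, p'(3) = 27, so t_1 = 3 − 3/27 = 26/9.
p(26/9) = 80/729, p'(26/9) = 676/27, so t_2 = (26/9) − (80/729)/(676/27) = 13162/4563.

13162/4563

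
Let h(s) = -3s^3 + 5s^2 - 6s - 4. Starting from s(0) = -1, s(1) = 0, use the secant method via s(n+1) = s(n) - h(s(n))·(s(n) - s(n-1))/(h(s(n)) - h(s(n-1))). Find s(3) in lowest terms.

h(-1) = 10, h(0) = -4. s(2) = 0 - (-4)·(0 - (-1))/((-4) - 10) = -2/7.
h(0) = -4, h(-2/7) = -620/343. s(3) = (-2/7) - (-620/343)·((-2/7) - 0)/((-620/343) - (-4)) = -49/94.

-49/94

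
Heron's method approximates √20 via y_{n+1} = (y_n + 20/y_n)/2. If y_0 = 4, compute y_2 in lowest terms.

y_1 = (4 + 20/4)/2 = 9/2.
y_2 = (9/2 + 20/(9/2))/2 = 161/36.

161/36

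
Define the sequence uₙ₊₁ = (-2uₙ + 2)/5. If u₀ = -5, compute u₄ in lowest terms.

u₁ = (-2·(-5) + 2)/5 = 12/5.
u₂ = (-2·(12/5) + 2)/5 = -14/25.
u₃ = (-2·(-14/25) + 2)/5 = 78/125.
u₄ = (-2·(78/125) + 2)/5 = 94/625.

94/625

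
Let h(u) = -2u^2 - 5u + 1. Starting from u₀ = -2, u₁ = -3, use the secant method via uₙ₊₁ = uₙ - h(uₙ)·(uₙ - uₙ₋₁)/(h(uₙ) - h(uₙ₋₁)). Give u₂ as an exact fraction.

h(-2) = 3, h(-3) = -2. u₂ = (-3) - (-2)·((-3) - (-2))/((-2) - 3) = -13/5.

-13/5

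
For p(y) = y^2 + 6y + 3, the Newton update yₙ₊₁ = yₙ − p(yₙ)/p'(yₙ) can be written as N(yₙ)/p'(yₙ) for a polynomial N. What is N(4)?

13

p'(y) = 2y + 6.
N(y) = y·p'(y) − p(y) = y·(2y + 6) − (y^2 + 6y + 3) = y^2 − 3.
N(4) = 13.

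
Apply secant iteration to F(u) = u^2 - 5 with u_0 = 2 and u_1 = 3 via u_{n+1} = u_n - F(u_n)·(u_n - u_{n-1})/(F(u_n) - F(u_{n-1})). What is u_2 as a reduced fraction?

11/5

F(2) = -1, F(3) = 4. u_2 = 3 - 4·(3 - 2)/(4 - (-1)) = 11/5.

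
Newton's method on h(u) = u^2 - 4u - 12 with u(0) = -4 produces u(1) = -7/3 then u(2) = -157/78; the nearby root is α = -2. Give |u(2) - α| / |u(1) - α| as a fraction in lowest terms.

u(1) - α = -7/3 - (-2) = -7/3 + 2 = -1/3, so |u(1) - α| = 1/3.
u(2) - α = -157/78 - (-2) = -157/78 + 2 = -1/78, so |u(2) - α| = 1/78.
Ratio = (1/78) / (1/3) = 1/26.

1/26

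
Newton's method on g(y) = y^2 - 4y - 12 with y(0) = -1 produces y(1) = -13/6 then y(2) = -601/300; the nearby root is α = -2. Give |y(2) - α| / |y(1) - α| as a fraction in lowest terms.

1/50

y(1) - α = -13/6 - (-2) = -13/6 + 2 = -1/6, so |y(1) - α| = 1/6.
y(2) - α = -601/300 - (-2) = -601/300 + 2 = -1/300, so |y(2) - α| = 1/300.
Ratio = (1/300) / (1/6) = 1/50.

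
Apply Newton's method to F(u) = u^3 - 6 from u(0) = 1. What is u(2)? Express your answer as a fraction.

593/288

F'(u) = 3u^2.
F(1) = -5, F'(1) = 3, so u(1) = 1 - (-5)/3 = 8/3.
F(8/3) = 350/27, F'(8/3) = 64/3, so u(2) = (8/3) - (350/27)/(64/3) = 593/288.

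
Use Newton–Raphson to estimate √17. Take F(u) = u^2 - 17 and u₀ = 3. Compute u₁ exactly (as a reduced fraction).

13/3

F'(u) = 2u.
F(3) = -8, F'(3) = 6, so u₁ = 3 - (-8)/6 = 13/3.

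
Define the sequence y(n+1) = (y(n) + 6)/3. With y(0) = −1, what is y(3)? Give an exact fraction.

y(1) = ((−1) + 6)/3 = 5/3.
y(2) = ((5/3) + 6)/3 = 23/9.
y(3) = ((23/9) + 6)/3 = 77/27.

77/27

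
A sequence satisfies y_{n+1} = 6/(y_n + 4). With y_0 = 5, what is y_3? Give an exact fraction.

42/37

y_1 = 6/(5 + 4) = 2/3.
y_2 = 6/(2/3 + 4) = 9/7.
y_3 = 6/(9/7 + 4) = 42/37.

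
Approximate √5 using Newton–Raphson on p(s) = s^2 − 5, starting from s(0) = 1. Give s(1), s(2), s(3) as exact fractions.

p'(s) = 2s.
p(1) = −4, p'(1) = 2, so s(1) = 1 − (−4)/2 = 3.
p(3) = 4, p'(3) = 6, so s(2) = 3 − 4/6 = 7/3.
p(7/3) = 4/9, p'(7/3) = 14/3, so s(3) = (7/3) − (4/9)/(14/3) = 47/21.

s(1) = 3, s(2) = 7/3, s(3) = 47/21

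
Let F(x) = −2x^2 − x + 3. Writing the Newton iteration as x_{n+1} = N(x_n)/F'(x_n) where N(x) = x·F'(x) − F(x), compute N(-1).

F'(x) = −4x − 1.
N(x) = x·F'(x) − F(x) = x·(−4x − 1) − (−2x^2 − x + 3) = −2x^2 − 3.
N(-1) = −5.

−5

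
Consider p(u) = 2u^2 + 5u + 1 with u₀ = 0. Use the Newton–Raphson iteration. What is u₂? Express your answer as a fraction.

-23/105

p'(u) = 4u + 5.
p(0) = 1, p'(0) = 5, so u₁ = 0 - 1/5 = -1/5.
p(-1/5) = 2/25, p'(-1/5) = 21/5, so u₂ = (-1/5) - (2/25)/(21/5) = -23/105.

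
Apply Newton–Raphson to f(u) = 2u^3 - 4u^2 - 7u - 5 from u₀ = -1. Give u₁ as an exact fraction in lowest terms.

-3/7

f'(u) = 6u^2 - 8u - 7.
f(-1) = -4, f'(-1) = 7, so u₁ = (-1) - (-4)/7 = -3/7.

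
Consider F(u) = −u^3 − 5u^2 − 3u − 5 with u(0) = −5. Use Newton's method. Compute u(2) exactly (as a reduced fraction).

F'(u) = −3u^2 − 10u − 3.
F(−5) = 10, F'(−5) = −28, so u(1) = (−5) − 10/(−28) = −65/14.
F(−65/14) = 3375/2744, F'(−65/14) = −4163/196, so u(2) = (−65/14) − (3375/2744)/(−4163/196) = −133610/29141.

−133610/29141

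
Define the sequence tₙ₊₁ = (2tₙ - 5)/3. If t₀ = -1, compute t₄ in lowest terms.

t₁ = (2·(-1) - 5)/3 = -7/3.
t₂ = (2·(-7/3) - 5)/3 = -29/9.
t₃ = (2·(-29/9) - 5)/3 = -103/27.
t₄ = (2·(-103/27) - 5)/3 = -341/81.

-341/81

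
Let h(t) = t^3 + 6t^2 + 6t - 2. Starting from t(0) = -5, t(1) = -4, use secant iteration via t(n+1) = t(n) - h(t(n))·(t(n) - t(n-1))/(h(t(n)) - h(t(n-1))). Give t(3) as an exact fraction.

-1181/253

h(-5) = -7, h(-4) = 6. t(2) = (-4) - 6·((-4) - (-5))/(6 - (-7)) = -58/13.
h(-4) = 6, h(-58/13) = 4074/2197. t(3) = (-58/13) - (4074/2197)·((-58/13) - (-4))/((4074/2197) - 6) = -1181/253.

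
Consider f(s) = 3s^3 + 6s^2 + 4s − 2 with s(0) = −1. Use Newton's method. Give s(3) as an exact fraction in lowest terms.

f'(s) = 9s^2 + 12s + 4.
f(−1) = −3, f'(−1) = 1, so s(1) = (−1) − (−3)/1 = 2.
f(2) = 54, f'(2) = 64, so s(2) = 2 − 54/64 = 37/32.
f(37/32) = 500823/32768, f'(37/32) = 30625/1024, so s(3) = (37/32) − (500823/32768)/(30625/1024) = 316151/490000.

316151/490000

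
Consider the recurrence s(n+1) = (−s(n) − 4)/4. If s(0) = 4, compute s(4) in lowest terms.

s(1) = (−4 − 4)/4 = −2.
s(2) = (−(−2) − 4)/4 = −1/2.
s(3) = (−(−1/2) − 4)/4 = −7/8.
s(4) = (−(−7/8) − 4)/4 = −25/32.

−25/32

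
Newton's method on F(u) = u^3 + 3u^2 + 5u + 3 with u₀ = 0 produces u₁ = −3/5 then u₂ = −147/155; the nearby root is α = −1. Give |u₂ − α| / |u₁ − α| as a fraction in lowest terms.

4/31

u₁ − α = −3/5 − (−1) = −3/5 + 1 = 2/5, so |u₁ − α| = 2/5.
u₂ − α = −147/155 − (−1) = −147/155 + 1 = 8/155, so |u₂ − α| = 8/155.
Ratio = (8/155) / (2/5) = 4/31.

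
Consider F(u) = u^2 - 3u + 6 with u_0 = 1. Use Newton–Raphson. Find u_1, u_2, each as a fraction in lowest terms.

u_1 = 5, u_2 = 19/7

F'(u) = 2u - 3.
F(1) = 4, F'(1) = -1, so u_1 = 1 - 4/(-1) = 5.
F(5) = 16, F'(5) = 7, so u_2 = 5 - 16/7 = 19/7.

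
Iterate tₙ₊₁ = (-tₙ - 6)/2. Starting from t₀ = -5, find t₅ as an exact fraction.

t₁ = (-(-5) - 6)/2 = -1/2.
t₂ = (-(-1/2) - 6)/2 = -11/4.
t₃ = (-(-11/4) - 6)/2 = -13/8.
t₄ = (-(-13/8) - 6)/2 = -35/16.
t₅ = (-(-35/16) - 6)/2 = -61/32.

-61/32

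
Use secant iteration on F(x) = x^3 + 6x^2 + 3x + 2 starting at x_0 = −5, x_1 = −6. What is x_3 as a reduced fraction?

−8762/1591

F(−5) = 12, F(−6) = −16. x_2 = (−6) − (−16)·((−6) − (−5))/((−16) − 12) = −38/7.
F(−6) = −16, F(−38/7) = 876/343. x_3 = (−38/7) − (876/343)·((−38/7) − (−6))/((876/343) − (−16)) = −8762/1591.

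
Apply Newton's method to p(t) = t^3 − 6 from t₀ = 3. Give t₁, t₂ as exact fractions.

t₁ = 20/9, t₂ = 10187/5400

p'(t) = 3t^2.
p(3) = 21, p'(3) = 27, so t₁ = 3 − 21/27 = 20/9.
p(20/9) = 3626/729, p'(20/9) = 400/27, so t₂ = (20/9) − (3626/729)/(400/27) = 10187/5400.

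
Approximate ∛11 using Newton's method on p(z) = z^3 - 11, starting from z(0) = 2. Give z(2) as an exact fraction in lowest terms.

p'(z) = 3z^2.
p(2) = -3, p'(2) = 12, so z(1) = 2 - (-3)/12 = 9/4.
p(9/4) = 25/64, p'(9/4) = 243/16, so z(2) = (9/4) - (25/64)/(243/16) = 1081/486.

1081/486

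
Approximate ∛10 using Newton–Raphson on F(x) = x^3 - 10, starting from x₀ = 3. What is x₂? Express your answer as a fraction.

360559/165888

F'(x) = 3x^2.
F(3) = 17, F'(3) = 27, so x₁ = 3 - 17/27 = 64/27.
F(64/27) = 65314/19683, F'(64/27) = 4096/243, so x₂ = (64/27) - (65314/19683)/(4096/243) = 360559/165888.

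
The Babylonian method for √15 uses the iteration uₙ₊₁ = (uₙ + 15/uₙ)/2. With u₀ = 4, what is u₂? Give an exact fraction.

u₁ = (4 + 15/4)/2 = 31/8.
u₂ = (31/8 + 15/(31/8))/2 = 1921/496.

1921/496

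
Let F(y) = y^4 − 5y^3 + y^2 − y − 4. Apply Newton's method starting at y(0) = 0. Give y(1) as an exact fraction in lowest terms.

−4

F'(y) = 4y^3 − 15y^2 + 2y − 1.
F(0) = −4, F'(0) = −1, so y(1) = 0 − (−4)/(−1) = −4.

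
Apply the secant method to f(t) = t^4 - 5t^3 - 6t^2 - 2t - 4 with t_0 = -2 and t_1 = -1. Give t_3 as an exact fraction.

f(-2) = 32, f(-1) = -2. t_2 = (-1) - (-2)·((-1) - (-2))/((-2) - 32) = -18/17.
f(-1) = -2, f(-18/17) = -118336/83521. t_3 = (-18/17) - (-118336/83521)·((-18/17) - (-1))/((-118336/83521) - (-2)) = -29266/24353.

-29266/24353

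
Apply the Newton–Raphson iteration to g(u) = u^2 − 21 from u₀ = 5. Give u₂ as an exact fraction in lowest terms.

527/115

g'(u) = 2u.
g(5) = 4, g'(5) = 10, so u₁ = 5 − 4/10 = 23/5.
g(23/5) = 4/25, g'(23/5) = 46/5, so u₂ = (23/5) − (4/25)/(46/5) = 527/115.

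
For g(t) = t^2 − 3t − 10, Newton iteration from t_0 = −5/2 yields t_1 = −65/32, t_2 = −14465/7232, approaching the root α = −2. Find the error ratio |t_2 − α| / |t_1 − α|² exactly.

16/113

t_1 − α = −65/32 − (−2) = −65/32 + 2 = −1/32, so |t_1 − α| = 1/32.
t_2 − α = −14465/7232 − (−2) = −14465/7232 + 2 = −1/7232, so |t_2 − α| = 1/7232.
|t_1 − α|² = 1/1024.
Ratio = (1/7232) / (1/1024) = 16/113.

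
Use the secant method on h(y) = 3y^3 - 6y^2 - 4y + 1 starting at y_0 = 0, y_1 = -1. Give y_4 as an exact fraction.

-1244917/478217

h(0) = 1, h(-1) = -4. y_2 = (-1) - (-4)·((-1) - 0)/((-4) - 1) = -1/5.
h(-1) = -4, h(-1/5) = 192/125. y_3 = (-1/5) - (192/125)·((-1/5) - (-1))/((192/125) - (-4)) = -73/173.
h(-1/5) = 192/125, h(-73/173) = 7218432/5177717. y_4 = (-73/173) - (7218432/5177717)·((-73/173) - (-1/5))/((7218432/5177717) - (192/125)) = -1244917/478217.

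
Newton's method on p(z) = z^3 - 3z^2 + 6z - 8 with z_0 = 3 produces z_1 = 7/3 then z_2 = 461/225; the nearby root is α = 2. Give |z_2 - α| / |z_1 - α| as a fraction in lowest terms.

11/75

z_1 - α = 7/3 - 2 = 1/3, so |z_1 - α| = 1/3.
z_2 - α = 461/225 - 2 = 11/225, so |z_2 - α| = 11/225.
Ratio = (11/225) / (1/3) = 11/75.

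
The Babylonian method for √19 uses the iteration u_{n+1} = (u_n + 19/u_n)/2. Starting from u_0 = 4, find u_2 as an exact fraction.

u_1 = (4 + 19/4)/2 = 35/8.
u_2 = (35/8 + 19/(35/8))/2 = 2441/560.

2441/560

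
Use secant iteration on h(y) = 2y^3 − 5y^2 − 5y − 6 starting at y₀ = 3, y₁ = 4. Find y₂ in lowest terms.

57/17

h(3) = −12, h(4) = 22. y₂ = 4 − 22·(4 − 3)/(22 − (−12)) = 57/17.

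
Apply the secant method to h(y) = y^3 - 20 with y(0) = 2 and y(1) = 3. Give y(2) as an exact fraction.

50/19

h(2) = -12, h(3) = 7. y(2) = 3 - 7·(3 - 2)/(7 - (-12)) = 50/19.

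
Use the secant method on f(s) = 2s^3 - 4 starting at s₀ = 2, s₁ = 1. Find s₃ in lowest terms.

218/169

f(2) = 12, f(1) = -2. s₂ = 1 - (-2)·(1 - 2)/((-2) - 12) = 8/7.
f(1) = -2, f(8/7) = -348/343. s₃ = (8/7) - (-348/343)·((8/7) - 1)/((-348/343) - (-2)) = 218/169.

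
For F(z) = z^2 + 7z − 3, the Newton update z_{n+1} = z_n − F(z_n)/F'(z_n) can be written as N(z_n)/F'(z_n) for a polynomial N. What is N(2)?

F'(z) = 2z + 7.
N(z) = z·F'(z) − F(z) = z·(2z + 7) − (z^2 + 7z − 3) = z^2 + 3.
N(2) = 7.

7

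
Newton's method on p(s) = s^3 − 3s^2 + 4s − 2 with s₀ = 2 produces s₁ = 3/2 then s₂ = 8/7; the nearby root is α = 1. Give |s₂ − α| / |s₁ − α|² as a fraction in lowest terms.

4/7

s₁ − α = 3/2 − 1 = 1/2, so |s₁ − α| = 1/2.
s₂ − α = 8/7 − 1 = 1/7, so |s₂ − α| = 1/7.
|s₁ − α|² = 1/4.
Ratio = (1/7) / (1/4) = 4/7.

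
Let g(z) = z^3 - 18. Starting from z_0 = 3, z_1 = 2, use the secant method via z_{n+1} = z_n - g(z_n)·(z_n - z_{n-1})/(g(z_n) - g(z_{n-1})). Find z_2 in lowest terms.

48/19

g(3) = 9, g(2) = -10. z_2 = 2 - (-10)·(2 - 3)/((-10) - 9) = 48/19.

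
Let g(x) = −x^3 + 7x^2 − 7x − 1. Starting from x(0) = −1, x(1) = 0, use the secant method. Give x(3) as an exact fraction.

−225/1681

g(−1) = 14, g(0) = −1. x(2) = 0 − (−1)·(0 − (−1))/((−1) − 14) = −1/15.
g(0) = −1, g(−1/15) = −1694/3375. x(3) = (−1/15) − (−1694/3375)·((−1/15) − 0)/((−1694/3375) − (−1)) = −225/1681.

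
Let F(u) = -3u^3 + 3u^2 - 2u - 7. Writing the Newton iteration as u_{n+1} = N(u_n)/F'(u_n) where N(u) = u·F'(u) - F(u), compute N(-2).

67

F'(u) = -9u^2 + 6u - 2.
N(u) = u·F'(u) - F(u) = u·(-9u^2 + 6u - 2) - (-3u^3 + 3u^2 - 2u - 7) = -6u^3 + 3u^2 + 7.
N(-2) = 67.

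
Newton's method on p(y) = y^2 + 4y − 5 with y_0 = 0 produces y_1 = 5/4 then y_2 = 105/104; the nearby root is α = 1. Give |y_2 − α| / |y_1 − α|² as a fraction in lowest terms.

2/13

y_1 − α = 5/4 − 1 = 1/4, so |y_1 − α| = 1/4.
y_2 − α = 105/104 − 1 = 1/104, so |y_2 − α| = 1/104.
|y_1 − α|² = 1/16.
Ratio = (1/104) / (1/16) = 2/13.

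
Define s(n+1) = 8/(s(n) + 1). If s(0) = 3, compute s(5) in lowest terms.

s(1) = 8/(3 + 1) = 2.
s(2) = 8/(2 + 1) = 8/3.
s(3) = 8/(8/3 + 1) = 24/11.
s(4) = 8/(24/11 + 1) = 88/35.
s(5) = 8/(88/35 + 1) = 280/123.

280/123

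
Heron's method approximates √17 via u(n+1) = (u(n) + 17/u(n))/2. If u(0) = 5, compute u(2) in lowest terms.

u(1) = (5 + 17/5)/2 = 21/5.
u(2) = (21/5 + 17/(21/5))/2 = 433/105.

433/105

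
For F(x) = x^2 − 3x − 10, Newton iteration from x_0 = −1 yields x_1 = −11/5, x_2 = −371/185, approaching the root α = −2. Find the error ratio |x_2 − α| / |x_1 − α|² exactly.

5/37

x_1 − α = −11/5 − (−2) = −11/5 + 2 = −1/5, so |x_1 − α| = 1/5.
x_2 − α = −371/185 − (−2) = −371/185 + 2 = −1/185, so |x_2 − α| = 1/185.
|x_1 − α|² = 1/25.
Ratio = (1/185) / (1/25) = 5/37.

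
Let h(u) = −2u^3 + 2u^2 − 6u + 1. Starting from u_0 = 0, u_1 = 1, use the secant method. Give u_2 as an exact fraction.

h(0) = 1, h(1) = −5. u_2 = 1 − (−5)·(1 − 0)/((−5) − 1) = 1/6.

1/6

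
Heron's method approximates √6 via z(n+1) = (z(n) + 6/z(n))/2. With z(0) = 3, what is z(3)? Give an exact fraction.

z(1) = (3 + 6/3)/2 = 5/2.
z(2) = (5/2 + 6/(5/2))/2 = 49/20.
z(3) = (49/20 + 6/(49/20))/2 = 4801/1960.

4801/1960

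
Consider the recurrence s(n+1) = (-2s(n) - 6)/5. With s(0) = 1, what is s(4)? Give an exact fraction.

s(1) = (-2·1 - 6)/5 = -8/5.
s(2) = (-2·(-8/5) - 6)/5 = -14/25.
s(3) = (-2·(-14/25) - 6)/5 = -122/125.
s(4) = (-2·(-122/125) - 6)/5 = -506/625.

-506/625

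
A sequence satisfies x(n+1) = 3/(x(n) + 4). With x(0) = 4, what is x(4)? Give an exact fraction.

x(1) = 3/(4 + 4) = 3/8.
x(2) = 3/(3/8 + 4) = 24/35.
x(3) = 3/(24/35 + 4) = 105/164.
x(4) = 3/(105/164 + 4) = 492/761.

492/761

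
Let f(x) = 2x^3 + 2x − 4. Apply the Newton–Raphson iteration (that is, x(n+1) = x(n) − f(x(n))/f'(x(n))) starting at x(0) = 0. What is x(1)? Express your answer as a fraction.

f'(x) = 6x^2 + 2.
f(0) = −4, f'(0) = 2, so x(1) = 0 − (−4)/2 = 2.

2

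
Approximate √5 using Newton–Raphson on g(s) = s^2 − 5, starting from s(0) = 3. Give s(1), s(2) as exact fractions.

s(1) = 7/3, s(2) = 47/21

g'(s) = 2s.
g(3) = 4, g'(3) = 6, so s(1) = 3 − 4/6 = 7/3.
g(7/3) = 4/9, g'(7/3) = 14/3, so s(2) = (7/3) − (4/9)/(14/3) = 47/21.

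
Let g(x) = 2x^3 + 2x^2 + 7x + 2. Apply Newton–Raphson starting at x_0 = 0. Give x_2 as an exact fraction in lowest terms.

g'(x) = 6x^2 + 4x + 7.
g(0) = 2, g'(0) = 7, so x_1 = 0 - 2/7 = -2/7.
g(-2/7) = 40/343, g'(-2/7) = 311/49, so x_2 = (-2/7) - (40/343)/(311/49) = -662/2177.

-662/2177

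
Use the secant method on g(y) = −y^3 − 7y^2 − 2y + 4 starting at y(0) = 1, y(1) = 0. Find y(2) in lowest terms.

2/5

g(1) = −6, g(0) = 4. y(2) = 0 − 4·(0 − 1)/(4 − (−6)) = 2/5.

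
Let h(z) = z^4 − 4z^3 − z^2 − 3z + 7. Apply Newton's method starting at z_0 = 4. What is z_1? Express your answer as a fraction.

h'(z) = 4z^3 − 12z^2 − 2z − 3.
h(4) = −21, h'(4) = 53, so z_1 = 4 − (−21)/53 = 233/53.

233/53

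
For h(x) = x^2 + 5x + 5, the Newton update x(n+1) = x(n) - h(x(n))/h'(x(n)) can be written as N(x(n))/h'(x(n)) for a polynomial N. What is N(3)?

4

h'(x) = 2x + 5.
N(x) = x·h'(x) - h(x) = x·(2x + 5) - (x^2 + 5x + 5) = x^2 - 5.
N(3) = 4.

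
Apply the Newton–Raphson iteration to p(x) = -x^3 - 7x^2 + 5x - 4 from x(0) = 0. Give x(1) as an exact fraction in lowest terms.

p'(x) = -3x^2 - 14x + 5.
p(0) = -4, p'(0) = 5, so x(1) = 0 - (-4)/5 = 4/5.

4/5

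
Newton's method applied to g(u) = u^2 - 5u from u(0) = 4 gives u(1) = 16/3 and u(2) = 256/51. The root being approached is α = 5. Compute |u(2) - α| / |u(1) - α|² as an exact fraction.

3/17

u(1) - α = 16/3 - 5 = 1/3, so |u(1) - α| = 1/3.
u(2) - α = 256/51 - 5 = 1/51, so |u(2) - α| = 1/51.
|u(1) - α|² = 1/9.
Ratio = (1/51) / (1/9) = 3/17.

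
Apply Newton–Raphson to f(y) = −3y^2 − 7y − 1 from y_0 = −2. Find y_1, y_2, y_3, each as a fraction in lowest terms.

f'(y) = −6y − 7.
f(−2) = 1, f'(−2) = 5, so y_1 = (−2) − 1/5 = −11/5.
f(−11/5) = −3/25, f'(−11/5) = 31/5, so y_2 = (−11/5) − (−3/25)/(31/5) = −338/155.
f(−338/155) = −27/24025, f'(−338/155) = 943/155, so y_3 = (−338/155) − (−27/24025)/(943/155) = −318707/146165.

y_1 = −11/5, y_2 = −338/155, y_3 = −318707/146165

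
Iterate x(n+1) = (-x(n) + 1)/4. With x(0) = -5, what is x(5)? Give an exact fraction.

105/512

x(1) = (-(-5) + 1)/4 = 3/2.
x(2) = (-(3/2) + 1)/4 = -1/8.
x(3) = (-(-1/8) + 1)/4 = 9/32.
x(4) = (-(9/32) + 1)/4 = 23/128.
x(5) = (-(23/128) + 1)/4 = 105/512.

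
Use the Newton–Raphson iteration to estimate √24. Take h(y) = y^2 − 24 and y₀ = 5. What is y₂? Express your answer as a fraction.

4801/980

h'(y) = 2y.
h(5) = 1, h'(5) = 10, so y₁ = 5 − 1/10 = 49/10.
h(49/10) = 1/100, h'(49/10) = 49/5, so y₂ = (49/10) − (1/100)/(49/5) = 4801/980.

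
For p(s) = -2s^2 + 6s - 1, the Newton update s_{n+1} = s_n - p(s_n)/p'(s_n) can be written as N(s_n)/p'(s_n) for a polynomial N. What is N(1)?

-1

p'(s) = -4s + 6.
N(s) = s·p'(s) - p(s) = s·(-4s + 6) - (-2s^2 + 6s - 1) = -2s^2 + 1.
N(1) = -1.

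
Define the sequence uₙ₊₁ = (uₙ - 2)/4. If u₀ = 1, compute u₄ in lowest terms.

-169/256

u₁ = (1 - 2)/4 = -1/4.
u₂ = ((-1/4) - 2)/4 = -9/16.
u₃ = ((-9/16) - 2)/4 = -41/64.
u₄ = ((-41/64) - 2)/4 = -169/256.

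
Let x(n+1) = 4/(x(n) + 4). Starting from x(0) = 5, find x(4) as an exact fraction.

49/59

x(1) = 4/(5 + 4) = 4/9.
x(2) = 4/(4/9 + 4) = 9/10.
x(3) = 4/(9/10 + 4) = 40/49.
x(4) = 4/(40/49 + 4) = 49/59.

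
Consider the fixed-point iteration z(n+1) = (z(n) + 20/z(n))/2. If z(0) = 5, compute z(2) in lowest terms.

z(1) = (5 + 20/5)/2 = 9/2.
z(2) = (9/2 + 20/(9/2))/2 = 161/36.

161/36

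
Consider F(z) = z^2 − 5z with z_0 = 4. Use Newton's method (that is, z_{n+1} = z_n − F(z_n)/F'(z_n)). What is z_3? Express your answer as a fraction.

65536/13107

F'(z) = 2z − 5.
F(4) = −4, F'(4) = 3, so z_1 = 4 − (−4)/3 = 16/3.
F(16/3) = 16/9, F'(16/3) = 17/3, so z_2 = (16/3) − (16/9)/(17/3) = 256/51.
F(256/51) = 256/2601, F'(256/51) = 257/51, so z_3 = (256/51) − (256/2601)/(257/51) = 65536/13107.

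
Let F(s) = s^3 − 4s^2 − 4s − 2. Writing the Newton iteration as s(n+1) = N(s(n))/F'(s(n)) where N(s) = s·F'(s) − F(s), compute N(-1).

−4

F'(s) = 3s^2 − 8s − 4.
N(s) = s·F'(s) − F(s) = s·(3s^2 − 8s − 4) − (s^3 − 4s^2 − 4s − 2) = 2s^3 − 4s^2 + 2.
N(-1) = −4.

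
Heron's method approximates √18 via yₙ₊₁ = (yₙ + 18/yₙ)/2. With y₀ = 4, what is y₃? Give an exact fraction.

y₁ = (4 + 18/4)/2 = 17/4.
y₂ = (17/4 + 18/(17/4))/2 = 577/136.
y₃ = (577/136 + 18/(577/136))/2 = 665857/156944.

665857/156944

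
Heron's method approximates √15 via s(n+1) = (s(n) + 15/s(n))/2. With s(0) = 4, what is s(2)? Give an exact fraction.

1921/496

s(1) = (4 + 15/4)/2 = 31/8.
s(2) = (31/8 + 15/(31/8))/2 = 1921/496.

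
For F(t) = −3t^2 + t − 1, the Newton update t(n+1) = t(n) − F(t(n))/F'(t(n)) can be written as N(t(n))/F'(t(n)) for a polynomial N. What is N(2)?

F'(t) = −6t + 1.
N(t) = t·F'(t) − F(t) = t·(−6t + 1) − (−3t^2 + t − 1) = −3t^2 + 1.
N(2) = −11.

−11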